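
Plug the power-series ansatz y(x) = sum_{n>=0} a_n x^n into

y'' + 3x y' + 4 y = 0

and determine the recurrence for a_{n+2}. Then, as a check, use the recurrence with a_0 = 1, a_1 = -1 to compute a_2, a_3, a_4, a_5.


Substitute y = sum_n a_n x^n.
y''(x) has coefficient (n+2)(n+1) a_{n+2} at x^n;
3 x y'(x) has coefficient 3 n a_n at x^n (shift);
4 y(x) has coefficient 4 a_n at x^n.
Matching x^n: (n+2)(n+1) a_{n+2} + (3n + 4) a_n = 0.
Thus a_{n+2} = (-3n - 4) / ((n+1)(n+2)) * a_n.

Check with a_0 = 1, a_1 = -1 (apply the recurrence for n = 0, 1, 2, 3): a_0 = 1, a_1 = -1, a_2 = -2, a_3 = 7/6, a_4 = 5/3, a_5 = -91/120.

a_(n+2) = (-3n - 4) / ((n+1)(n+2)) * a_n; check: a_0 = 1, a_1 = -1, a_2 = -2, a_3 = 7/6, a_4 = 5/3, a_5 = -91/120


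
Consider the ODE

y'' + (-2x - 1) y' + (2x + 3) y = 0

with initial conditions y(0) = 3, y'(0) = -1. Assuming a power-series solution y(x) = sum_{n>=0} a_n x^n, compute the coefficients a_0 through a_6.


Ansatz: y(x) = sum_{n>=0} a_n x^n, so y'(x) = sum_{n>=1} n a_n x^(n-1) and y''(x) = sum_{n>=2} n(n-1) a_n x^(n-2).
Substitute into P(x) y'' + Q(x) y' + R(x) y = 0 with P(x) = 1, Q(x) = -2x - 1, R(x) = 2x + 3, and match powers of x.
Initial conditions: a_0 = 3, a_1 = -1.
Setting the coefficient of each power of x to zero and solving order by order (substituting the coefficients already found):
  x^0: 2 a_2 - a_1 + 3 a_0 = 0  ->  2 a_2 = a_1 - 3 a_0 = -10  ->  a_2 = -5
  x^1: 6 a_3 - 2 a_2 + a_1 + 2 a_0 = 0  ->  6 a_3 = 2 a_2 - a_1 - 2 a_0 = -15  ->  a_3 = -5/2
  x^2: 12 a_4 - 3 a_3 - a_2 + 2 a_1 = 0  ->  12 a_4 = 3 a_3 + a_2 - 2 a_1 = -21/2  ->  a_4 = -7/8
  x^3: 20 a_5 - 4 a_4 - 3 a_3 + 2 a_2 = 0  ->  20 a_5 = 4 a_4 + 3 a_3 - 2 a_2 = -1  ->  a_5 = -1/20
  x^4: 30 a_6 - 5 a_5 - 5 a_4 + 2 a_3 = 0  ->  30 a_6 = 5 a_5 + 5 a_4 - 2 a_3 = 3/8  ->  a_6 = 1/80
Truncated series: y(x) = 3 - x - 5 x^2 - (5/2) x^3 - (7/8) x^4 - (1/20) x^5 + (1/80) x^6 + O(x^7).

a_0 = 3; a_1 = -1; a_2 = -5; a_3 = -5/2; a_4 = -7/8; a_5 = -1/20; a_6 = 1/80


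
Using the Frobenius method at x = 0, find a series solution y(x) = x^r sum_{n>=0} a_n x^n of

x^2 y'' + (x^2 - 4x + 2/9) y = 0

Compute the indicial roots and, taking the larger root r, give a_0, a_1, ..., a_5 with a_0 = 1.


Write in Frobenius form y'' + (p(x)/x) y' + (q(x)/x^2) y = 0:
  p(x) = 0,  q(x) = x^2 - 4x + 2/9.
Indicial equation: r(r-1) + (0) r + (2/9) = 0 -> roots r_1 = 2/3, r_2 = 1/3.
Take r = r_1 = 2/3. Let y(x) = x^r sum_{n>=0} a_n x^n with a_0 = 1.
Substitute y = x^r sum a_n x^n and match x^{r+n}. The recurrence is
  D(n) a_n - 4 a_{n-1} + 1 a_{n-2} = 0,  where D(n) = (r+n)(r+n-1) + (0)(r+n) + (2/9).
  a_n = [4 a_{n-1} - 1 a_{n-2}] / D(n).
Since the indicial polynomial factors as (r - r_1)(r - r_2), D(n) = (r_1 + n - r_1)(r_1 + n - r_2) = n(n + 1/3).
Evaluating step by step (a_0 = 1):
  n = 1: D(1) = 1(1 + 1/3) = 4/3; numerator = 4(1) = 4; a_1 = (4)/(4/3) = 3
  n = 2: D(2) = 2(2 + 1/3) = 14/3; numerator = 4(3) - 1(1) = 11; a_2 = (11)/(14/3) = 33/14
  n = 3: D(3) = 3(3 + 1/3) = 10; numerator = 4(33/14) - 1(3) = 45/7; a_3 = (45/7)/(10) = 9/14
  n = 4: D(4) = 4(4 + 1/3) = 52/3; numerator = 4(9/14) - 1(33/14) = 3/14; a_4 = (3/14)/(52/3) = 9/728
  n = 5: D(5) = 5(5 + 1/3) = 80/3; numerator = 4(9/728) - 1(9/14) = -54/91; a_5 = (-54/91)/(80/3) = -81/3640

r = 2/3; a_0 = 1; a_1 = 3; a_2 = 33/14; a_3 = 9/14; a_4 = 9/728; a_5 = -81/3640


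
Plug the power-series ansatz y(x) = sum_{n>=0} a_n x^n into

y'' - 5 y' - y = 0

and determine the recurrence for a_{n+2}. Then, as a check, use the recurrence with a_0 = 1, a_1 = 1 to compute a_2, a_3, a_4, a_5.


Substitute y = sum_n a_n x^n.
y''(x) has coefficient (n+2)(n+1) a_{n+2} at x^n;
-5 y'(x) has coefficient -5 (n+1) a_{n+1} at x^n;
-y(x) has coefficient -1 a_n at x^n.
Matching x^n: (n+2)(n+1) a_{n+2} - 5 (n+1) a_{n+1} - 1 a_n = 0.
Thus a_{n+2} = [5 (n+1) a_{n+1} + 1 a_n] / ((n+1)(n+2)).

Check with a_0 = 1, a_1 = 1 (apply the recurrence for n = 0, 1, 2, 3): a_0 = 1, a_1 = 1, a_2 = 3, a_3 = 31/6, a_4 = 161/24, a_5 = 209/30.

a_(n+2) = [5 (n+1) a_(n+1) + 1 a_n] / ((n+1)(n+2)); check: a_0 = 1, a_1 = 1, a_2 = 3, a_3 = 31/6, a_4 = 161/24, a_5 = 209/30


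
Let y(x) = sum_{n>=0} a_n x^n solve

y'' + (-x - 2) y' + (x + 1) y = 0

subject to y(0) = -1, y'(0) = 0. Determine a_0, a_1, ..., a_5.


Ansatz: y(x) = sum_{n>=0} a_n x^n, so y'(x) = sum_{n>=1} n a_n x^(n-1) and y''(x) = sum_{n>=2} n(n-1) a_n x^(n-2).
Substitute into P(x) y'' + Q(x) y' + R(x) y = 0 with P(x) = 1, Q(x) = -x - 2, R(x) = x + 1, and match powers of x.
Initial conditions: a_0 = -1, a_1 = 0.
Setting the coefficient of each power of x to zero and solving order by order (substituting the coefficients already found):
  x^0: 2 a_2 - 2 a_1 + a_0 = 0  ->  2 a_2 = 2 a_1 - a_0 = 1  ->  a_2 = 1/2
  x^1: 6 a_3 - 4 a_2 + a_0 = 0  ->  6 a_3 = 4 a_2 - a_0 = 3  ->  a_3 = 1/2
  x^2: 12 a_4 - 6 a_3 - a_2 + a_1 = 0  ->  12 a_4 = 6 a_3 + a_2 - a_1 = 7/2  ->  a_4 = 7/24
  x^3: 20 a_5 - 8 a_4 - 2 a_3 + a_2 = 0  ->  20 a_5 = 8 a_4 + 2 a_3 - a_2 = 17/6  ->  a_5 = 17/120
Truncated series: y(x) = -1 + (1/2) x^2 + (1/2) x^3 + (7/24) x^4 + (17/120) x^5 + O(x^6).

a_0 = -1; a_1 = 0; a_2 = 1/2; a_3 = 1/2; a_4 = 7/24; a_5 = 17/120


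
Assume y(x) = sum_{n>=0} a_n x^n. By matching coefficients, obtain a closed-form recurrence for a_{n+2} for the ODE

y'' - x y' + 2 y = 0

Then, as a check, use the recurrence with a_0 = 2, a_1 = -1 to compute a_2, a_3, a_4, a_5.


Substitute y = sum_n a_n x^n.
y''(x) has coefficient (n+2)(n+1) a_{n+2} at x^n;
-x y'(x) has coefficient -n a_n at x^n (shift);
2 y(x) has coefficient 2 a_n at x^n.
Matching x^n: (n+2)(n+1) a_{n+2} + (-n + 2) a_n = 0.
Thus a_{n+2} = (n - 2) / ((n+1)(n+2)) * a_n.

Check with a_0 = 2, a_1 = -1 (apply the recurrence for n = 0, 1, 2, 3): a_0 = 2, a_1 = -1, a_2 = -2, a_3 = 1/6, a_4 = 0, a_5 = 1/120.

a_(n+2) = (n - 2) / ((n+1)(n+2)) * a_n; check: a_0 = 2, a_1 = -1, a_2 = -2, a_3 = 1/6, a_4 = 0, a_5 = 1/120


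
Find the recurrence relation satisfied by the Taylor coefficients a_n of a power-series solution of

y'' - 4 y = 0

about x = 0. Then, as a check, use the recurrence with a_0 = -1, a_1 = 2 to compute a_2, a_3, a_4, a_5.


Substitute y = sum_n a_n x^n into y'' + (const) y = 0.
y''(x) = sum_{n>=0} (n+2)(n+1) a_{n+2} x^n.
The ODE becomes sum_n [(n+2)(n+1) a_{n+2} - 4 a_n] x^n = 0.
Setting each coefficient to zero gives the recurrence:
  (n+2)(n+1) a_{n+2} - 4 a_n = 0,
  a_{n+2} = 4 / ((n+1)(n+2)) a_n.

Check with a_0 = -1, a_1 = 2 (apply the recurrence for n = 0, 1, 2, 3): a_0 = -1, a_1 = 2, a_2 = -2, a_3 = 4/3, a_4 = -2/3, a_5 = 4/15.

a_{n+2} = 4/((n+1)(n+2)) * a_n; check: a_0 = -1, a_1 = 2, a_2 = -2, a_3 = 4/3, a_4 = -2/3, a_5 = 4/15


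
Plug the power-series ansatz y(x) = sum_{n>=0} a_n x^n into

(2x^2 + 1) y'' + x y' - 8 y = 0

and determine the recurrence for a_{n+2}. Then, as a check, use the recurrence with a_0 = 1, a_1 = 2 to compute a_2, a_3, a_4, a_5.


Substitute y = sum_n a_n x^n.
(1 + 2 x^2) y'' contributes (n+2)(n+1) a_{n+2} + 2 n(n-1) a_n at x^n.
x y'(x) contributes n a_n at x^n.
-8 y(x) contributes -8 a_n at x^n.
Matching x^n: (n+2)(n+1) a_{n+2} + (2 n(n-1) + n - 8) a_n = 0.
Thus a_{n+2} = (-2 n(n-1) - n + 8) / ((n+1)(n+2)) * a_n.

Check with a_0 = 1, a_1 = 2 (apply the recurrence for n = 0, 1, 2, 3): a_0 = 1, a_1 = 2, a_2 = 4, a_3 = 7/3, a_4 = 2/3, a_5 = -49/60.

a_(n+2) = (-2 n(n-1) - n + 8) / ((n+1)(n+2)) * a_n; check: a_0 = 1, a_1 = 2, a_2 = 4, a_3 = 7/3, a_4 = 2/3, a_5 = -49/60


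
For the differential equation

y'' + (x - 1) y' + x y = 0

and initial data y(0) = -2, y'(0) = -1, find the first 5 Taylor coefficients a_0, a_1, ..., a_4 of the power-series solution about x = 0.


Ansatz: y(x) = sum_{n>=0} a_n x^n, so y'(x) = sum_{n>=1} n a_n x^(n-1) and y''(x) = sum_{n>=2} n(n-1) a_n x^(n-2).
Substitute into P(x) y'' + Q(x) y' + R(x) y = 0 with P(x) = 1, Q(x) = x - 1, R(x) = x, and match powers of x.
Initial conditions: a_0 = -2, a_1 = -1.
Setting the coefficient of each power of x to zero and solving order by order (substituting the coefficients already found):
  x^0: 2 a_2 - a_1 = 0  ->  2 a_2 = a_1 = -1  ->  a_2 = -1/2
  x^1: 6 a_3 - 2 a_2 + a_1 + a_0 = 0  ->  6 a_3 = 2 a_2 - a_1 - a_0 = 2  ->  a_3 = 1/3
  x^2: 12 a_4 - 3 a_3 + 2 a_2 + a_1 = 0  ->  12 a_4 = 3 a_3 - 2 a_2 - a_1 = 3  ->  a_4 = 1/4
Truncated series: y(x) = -2 - x - (1/2) x^2 + (1/3) x^3 + (1/4) x^4 + O(x^5).

a_0 = -2; a_1 = -1; a_2 = -1/2; a_3 = 1/3; a_4 = 1/4


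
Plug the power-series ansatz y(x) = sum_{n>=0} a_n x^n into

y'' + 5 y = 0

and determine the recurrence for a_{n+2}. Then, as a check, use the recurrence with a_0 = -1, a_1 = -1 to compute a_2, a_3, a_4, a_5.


Substitute y = sum_n a_n x^n into y'' + (const) y = 0.
y''(x) = sum_{n>=0} (n+2)(n+1) a_{n+2} x^n.
The ODE becomes sum_n [(n+2)(n+1) a_{n+2} + 5 a_n] x^n = 0.
Setting each coefficient to zero gives the recurrence:
  (n+2)(n+1) a_{n+2} + 5 a_n = 0,
  a_{n+2} = -5 / ((n+1)(n+2)) a_n.

Check with a_0 = -1, a_1 = -1 (apply the recurrence for n = 0, 1, 2, 3): a_0 = -1, a_1 = -1, a_2 = 5/2, a_3 = 5/6, a_4 = -25/24, a_5 = -5/24.

a_{n+2} = -5/((n+1)(n+2)) * a_n; check: a_0 = -1, a_1 = -1, a_2 = 5/2, a_3 = 5/6, a_4 = -25/24, a_5 = -5/24


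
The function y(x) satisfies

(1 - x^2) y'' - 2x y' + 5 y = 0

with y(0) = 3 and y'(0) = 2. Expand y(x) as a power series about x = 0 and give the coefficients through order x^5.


Ansatz: y(x) = sum_{n>=0} a_n x^n, so y'(x) = sum_{n>=1} n a_n x^(n-1) and y''(x) = sum_{n>=2} n(n-1) a_n x^(n-2).
Substitute into P(x) y'' + Q(x) y' + R(x) y = 0 with P(x) = 1 - x^2, Q(x) = -2x, R(x) = 5, and match powers of x.
Initial conditions: a_0 = 3, a_1 = 2.
Setting the coefficient of each power of x to zero and solving order by order (substituting the coefficients already found):
  x^0: 2 a_2 + 5 a_0 = 0  ->  2 a_2 = -5 a_0 = -15  ->  a_2 = -15/2
  x^1: 6 a_3 + 3 a_1 = 0  ->  6 a_3 = -3 a_1 = -6  ->  a_3 = -1
  x^2: 12 a_4 - a_2 = 0  ->  12 a_4 = a_2 = -15/2  ->  a_4 = -5/8
  x^3: 20 a_5 - 7 a_3 = 0  ->  20 a_5 = 7 a_3 = -7  ->  a_5 = -7/20
Truncated series: y(x) = 3 + 2 x - (15/2) x^2 - x^3 - (5/8) x^4 - (7/20) x^5 + O(x^6).

a_0 = 3; a_1 = 2; a_2 = -15/2; a_3 = -1; a_4 = -5/8; a_5 = -7/20


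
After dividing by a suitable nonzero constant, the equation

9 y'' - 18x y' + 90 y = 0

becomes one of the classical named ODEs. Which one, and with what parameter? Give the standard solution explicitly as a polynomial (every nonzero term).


All three coefficients share the factor 9; dividing through by 9 gives  y'' - 2x y' + 10 y = 0.
This matches the Hermite equation y'' - 2x y' + 2n y = 0 with 2n = 10, so n = 5; the polynomial solution is H_5(x).
With y = sum_k a_k x^k, matching x^k gives (k+2)(k+1) a_{k+2} = 2(k - n) a_k = 2(k - 5) a_k. The right side vanishes at k = 5, so the series with the parity of 5 terminates at degree 5.
Standard normalization: leading coefficient of H_n is 2^n, so a_5 = 2^5 = 32. Work downward with a_k = (k+1)(k+2) a_{k+2} / (2(k - n)):
  a_3 = (4)(5)(32) / (2(3 - 5)) = 640/(-4) = -160
  a_1 = (2)(3)(-160) / (2(1 - 5)) = -960/(-8) = 120
Hence H_5(x) = 32 x^5 - 160 x^3 + 120 x.

H_5(x); series = 32 x^5 - 160 x^3 + 120 x


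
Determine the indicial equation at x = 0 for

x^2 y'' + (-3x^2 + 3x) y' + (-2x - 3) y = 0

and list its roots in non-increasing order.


Divide by x^2 to reach normal form y'' + P_1(x) y' + P_2(x) y = 0 with P_1(x) = -3 + 3/x and P_2(x) = -2/x - 3/x^2.
x = 0 is a singular point because the y'-coefficient -3 + 3/x has a pole at x = 0 and the y-coefficient -2/x - 3/x^2 has a pole at x = 0.
It is a regular singular point because x P_1(x) = p(x) = 3 - 3x and x^2 P_2(x) = q(x) = -2x - 3 are polynomials, hence analytic at x = 0.
p(0) = 3,  q(0) = -3.
Indicial equation: r(r-1) + p(0) r + q(0) = 0, i.e. r^2 + (p(0) - 1) r + q(0) = 0, i.e. r^2 + 2 r - 3 = 0.
Discriminant: (2)^2 - 4(-3) = 16, so r = (-2 ± 4)/2.
Solving: r_1 = 1, r_2 = -3.

indicial: r^2 + 2 r - 3 = 0; roots r_1 = 1, r_2 = -3


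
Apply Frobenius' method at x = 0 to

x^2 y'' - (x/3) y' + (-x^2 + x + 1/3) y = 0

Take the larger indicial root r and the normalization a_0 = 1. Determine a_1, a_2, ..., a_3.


Write in Frobenius form y'' + (p(x)/x) y' + (q(x)/x^2) y = 0:
  p(x) = -1/3,  q(x) = -x^2 + x + 1/3.
Indicial equation: r(r-1) + (-1/3) r + (1/3) = 0 -> roots r_1 = 1, r_2 = 1/3.
Take r = r_1 = 1. Let y(x) = x^r sum_{n>=0} a_n x^n with a_0 = 1.
Substitute y = x^r sum a_n x^n and match x^{r+n}. The recurrence is
  D(n) a_n + 1 a_{n-1} - 1 a_{n-2} = 0,  where D(n) = (r+n)(r+n-1) + (-1/3)(r+n) + (1/3).
  a_n = [-1 a_{n-1} + 1 a_{n-2}] / D(n).
Since the indicial polynomial factors as (r - r_1)(r - r_2), D(n) = (r_1 + n - r_1)(r_1 + n - r_2) = n(n + 2/3).
Evaluating step by step (a_0 = 1):
  n = 1: D(1) = 1(1 + 2/3) = 5/3; numerator = -1(1) = -1; a_1 = (-1)/(5/3) = -3/5
  n = 2: D(2) = 2(2 + 2/3) = 16/3; numerator = -1(-3/5) + 1(1) = 8/5; a_2 = (8/5)/(16/3) = 3/10
  n = 3: D(3) = 3(3 + 2/3) = 11; numerator = -1(3/10) + 1(-3/5) = -9/10; a_3 = (-9/10)/(11) = -9/110

r = 1; a_0 = 1; a_1 = -3/5; a_2 = 3/10; a_3 = -9/110


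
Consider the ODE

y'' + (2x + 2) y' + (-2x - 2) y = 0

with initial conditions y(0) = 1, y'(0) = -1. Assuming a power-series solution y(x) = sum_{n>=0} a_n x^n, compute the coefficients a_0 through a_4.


Ansatz: y(x) = sum_{n>=0} a_n x^n, so y'(x) = sum_{n>=1} n a_n x^(n-1) and y''(x) = sum_{n>=2} n(n-1) a_n x^(n-2).
Substitute into P(x) y'' + Q(x) y' + R(x) y = 0 with P(x) = 1, Q(x) = 2x + 2, R(x) = -2x - 2, and match powers of x.
Initial conditions: a_0 = 1, a_1 = -1.
Setting the coefficient of each power of x to zero and solving order by order (substituting the coefficients already found):
  x^0: 2 a_2 + 2 a_1 - 2 a_0 = 0  ->  2 a_2 = -2 a_1 + 2 a_0 = 4  ->  a_2 = 2
  x^1: 6 a_3 + 4 a_2 - 2 a_0 = 0  ->  6 a_3 = -4 a_2 + 2 a_0 = -6  ->  a_3 = -1
  x^2: 12 a_4 + 6 a_3 + 2 a_2 - 2 a_1 = 0  ->  12 a_4 = -6 a_3 - 2 a_2 + 2 a_1 = 0  ->  a_4 = 0
Truncated series: y(x) = 1 - x + 2 x^2 - x^3 + O(x^5).

a_0 = 1; a_1 = -1; a_2 = 2; a_3 = -1; a_4 = 0


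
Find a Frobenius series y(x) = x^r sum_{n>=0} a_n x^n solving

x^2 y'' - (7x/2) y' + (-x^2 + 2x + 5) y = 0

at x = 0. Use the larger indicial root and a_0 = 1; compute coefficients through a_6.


Write in Frobenius form y'' + (p(x)/x) y' + (q(x)/x^2) y = 0:
  p(x) = -7/2,  q(x) = -x^2 + 2x + 5.
Indicial equation: r(r-1) + (-7/2) r + (5) = 0 -> roots r_1 = 5/2, r_2 = 2.
Take r = r_1 = 5/2. Let y(x) = x^r sum_{n>=0} a_n x^n with a_0 = 1.
Substitute y = x^r sum a_n x^n and match x^{r+n}. The recurrence is
  D(n) a_n + 2 a_{n-1} - 1 a_{n-2} = 0,  where D(n) = (r+n)(r+n-1) + (-7/2)(r+n) + (5).
  a_n = [-2 a_{n-1} + 1 a_{n-2}] / D(n).
Since the indicial polynomial factors as (r - r_1)(r - r_2), D(n) = (r_1 + n - r_1)(r_1 + n - r_2) = n(n + 1/2).
Evaluating step by step (a_0 = 1):
  n = 1: D(1) = 1(1 + 1/2) = 3/2; numerator = -2(1) = -2; a_1 = (-2)/(3/2) = -4/3
  n = 2: D(2) = 2(2 + 1/2) = 5; numerator = -2(-4/3) + 1(1) = 11/3; a_2 = (11/3)/(5) = 11/15
  n = 3: D(3) = 3(3 + 1/2) = 21/2; numerator = -2(11/15) + 1(-4/3) = -14/5; a_3 = (-14/5)/(21/2) = -4/15
  n = 4: D(4) = 4(4 + 1/2) = 18; numerator = -2(-4/15) + 1(11/15) = 19/15; a_4 = (19/15)/(18) = 19/270
  n = 5: D(5) = 5(5 + 1/2) = 55/2; numerator = -2(19/270) + 1(-4/15) = -11/27; a_5 = (-11/27)/(55/2) = -2/135
  n = 6: D(6) = 6(6 + 1/2) = 39; numerator = -2(-2/135) + 1(19/270) = 1/10; a_6 = (1/10)/(39) = 1/390

r = 5/2; a_0 = 1; a_1 = -4/3; a_2 = 11/15; a_3 = -4/15; a_4 = 19/270; a_5 = -2/135; a_6 = 1/390


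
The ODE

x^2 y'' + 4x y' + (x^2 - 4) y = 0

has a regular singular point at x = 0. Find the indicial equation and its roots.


Divide by x^2 to reach normal form y'' + P_1(x) y' + P_2(x) y = 0 with P_1(x) = 4/x and P_2(x) = 1 - 4/x^2.
x = 0 is a singular point because the y'-coefficient 4/x has a pole at x = 0 and the y-coefficient 1 - 4/x^2 has a pole at x = 0.
It is a regular singular point because x P_1(x) = p(x) = 4 and x^2 P_2(x) = q(x) = x^2 - 4 are polynomials, hence analytic at x = 0.
p(0) = 4,  q(0) = -4.
Indicial equation: r(r-1) + p(0) r + q(0) = 0, i.e. r^2 + (p(0) - 1) r + q(0) = 0, i.e. r^2 + 3 r - 4 = 0.
Discriminant: (3)^2 - 4(-4) = 25, so r = (-3 ± 5)/2.
Solving: r_1 = 1, r_2 = -4.

indicial: r^2 + 3 r - 4 = 0; roots r_1 = 1, r_2 = -4


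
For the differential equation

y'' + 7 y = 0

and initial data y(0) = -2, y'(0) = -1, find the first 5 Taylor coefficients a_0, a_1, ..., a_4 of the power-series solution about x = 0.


Ansatz: y(x) = sum_{n>=0} a_n x^n, so y'(x) = sum_{n>=1} n a_n x^(n-1) and y''(x) = sum_{n>=2} n(n-1) a_n x^(n-2).
Substitute into P(x) y'' + Q(x) y' + R(x) y = 0 with P(x) = 1, Q(x) = 0, R(x) = 7, and match powers of x.
Initial conditions: a_0 = -2, a_1 = -1.
Setting the coefficient of each power of x to zero and solving order by order (substituting the coefficients already found):
  x^0: 2 a_2 + 7 a_0 = 0  ->  2 a_2 = -7 a_0 = 14  ->  a_2 = 7
  x^1: 6 a_3 + 7 a_1 = 0  ->  6 a_3 = -7 a_1 = 7  ->  a_3 = 7/6
  x^2: 12 a_4 + 7 a_2 = 0  ->  12 a_4 = -7 a_2 = -49  ->  a_4 = -49/12
Truncated series: y(x) = -2 - x + 7 x^2 + (7/6) x^3 - (49/12) x^4 + O(x^5).

a_0 = -2; a_1 = -1; a_2 = 7; a_3 = 7/6; a_4 = -49/12


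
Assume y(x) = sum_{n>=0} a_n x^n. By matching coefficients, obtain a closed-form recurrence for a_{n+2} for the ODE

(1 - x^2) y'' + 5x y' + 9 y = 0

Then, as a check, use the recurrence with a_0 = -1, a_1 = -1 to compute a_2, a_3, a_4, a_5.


Substitute y = sum_n a_n x^n.
(1 - 1 x^2) y'' contributes (n+2)(n+1) a_{n+2} - n(n-1) a_n at x^n.
5 x y'(x) contributes 5 n a_n at x^n.
9 y(x) contributes 9 a_n at x^n.
Matching x^n: (n+2)(n+1) a_{n+2} + (-n(n-1) + 5 n + 9) a_n = 0.
Thus a_{n+2} = (n(n-1) - 5 n - 9) / ((n+1)(n+2)) * a_n.

Check with a_0 = -1, a_1 = -1 (apply the recurrence for n = 0, 1, 2, 3): a_0 = -1, a_1 = -1, a_2 = 9/2, a_3 = 7/3, a_4 = -51/8, a_5 = -21/10.

a_(n+2) = (n(n-1) - 5 n - 9) / ((n+1)(n+2)) * a_n; check: a_0 = -1, a_1 = -1, a_2 = 9/2, a_3 = 7/3, a_4 = -51/8, a_5 = -21/10


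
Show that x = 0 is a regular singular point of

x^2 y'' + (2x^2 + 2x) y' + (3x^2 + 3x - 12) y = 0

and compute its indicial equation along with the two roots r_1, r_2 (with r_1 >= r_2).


Divide by x^2 to reach normal form y'' + P_1(x) y' + P_2(x) y = 0 with P_1(x) = 2 + 2/x and P_2(x) = 3 + 3/x - 12/x^2.
x = 0 is a singular point because the y'-coefficient 2 + 2/x has a pole at x = 0 and the y-coefficient 3 + 3/x - 12/x^2 has a pole at x = 0.
It is a regular singular point because x P_1(x) = p(x) = 2x + 2 and x^2 P_2(x) = q(x) = 3x^2 + 3x - 12 are polynomials, hence analytic at x = 0.
p(0) = 2,  q(0) = -12.
Indicial equation: r(r-1) + p(0) r + q(0) = 0, i.e. r^2 + (p(0) - 1) r + q(0) = 0, i.e. r^2 + 1 r - 12 = 0.
Discriminant: (1)^2 - 4(-12) = 49, so r = (-1 ± 7)/2.
Solving: r_1 = 3, r_2 = -4.

indicial: r^2 + 1 r - 12 = 0; roots r_1 = 3, r_2 = -4


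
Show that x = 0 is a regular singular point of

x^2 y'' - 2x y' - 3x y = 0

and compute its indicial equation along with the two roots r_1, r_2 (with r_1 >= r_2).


Divide by x^2 to reach normal form y'' + P_1(x) y' + P_2(x) y = 0 with P_1(x) = -2/x and P_2(x) = -3/x.
x = 0 is a singular point because the y'-coefficient -2/x has a pole at x = 0 and the y-coefficient -3/x has a pole at x = 0.
It is a regular singular point because x P_1(x) = p(x) = -2 and x^2 P_2(x) = q(x) = -3x are polynomials, hence analytic at x = 0.
p(0) = -2,  q(0) = 0.
Indicial equation: r(r-1) + p(0) r + q(0) = 0, i.e. r^2 + (p(0) - 1) r + q(0) = 0, i.e. r^2 - 3 r = 0.
Discriminant: (-3)^2 - 4(0) = 9, so r = (3 ± 3)/2.
Solving: r_1 = 3, r_2 = 0.

indicial: r^2 - 3 r = 0; roots r_1 = 3, r_2 = 0


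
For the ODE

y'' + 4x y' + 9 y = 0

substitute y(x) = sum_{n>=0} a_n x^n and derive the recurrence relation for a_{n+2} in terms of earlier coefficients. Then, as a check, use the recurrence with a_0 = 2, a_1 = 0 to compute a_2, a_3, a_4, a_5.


Substitute y = sum_n a_n x^n.
y''(x) has coefficient (n+2)(n+1) a_{n+2} at x^n;
4 x y'(x) has coefficient 4 n a_n at x^n (shift);
9 y(x) has coefficient 9 a_n at x^n.
Matching x^n: (n+2)(n+1) a_{n+2} + (4n + 9) a_n = 0.
Thus a_{n+2} = (-4n - 9) / ((n+1)(n+2)) * a_n.

Check with a_0 = 2, a_1 = 0 (apply the recurrence for n = 0, 1, 2, 3): a_0 = 2, a_1 = 0, a_2 = -9, a_3 = 0, a_4 = 51/4, a_5 = 0.

a_(n+2) = (-4n - 9) / ((n+1)(n+2)) * a_n; check: a_0 = 2, a_1 = 0, a_2 = -9, a_3 = 0, a_4 = 51/4, a_5 = 0


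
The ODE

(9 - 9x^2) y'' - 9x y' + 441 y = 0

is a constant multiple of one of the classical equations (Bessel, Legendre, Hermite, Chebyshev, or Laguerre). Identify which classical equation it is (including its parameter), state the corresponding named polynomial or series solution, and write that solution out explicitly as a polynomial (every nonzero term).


All three coefficients share the factor 9; dividing through by 9 gives  (1 - x^2) y'' - x y' + 49 y = 0.
This matches the Chebyshev equation (1 - x^2) y'' - x y' + n^2 y = 0 (note the -x y' term, not -2x y') with n^2 = 49, so n = 7; the polynomial solution is T_7(x).
With y = sum_k a_k x^k, matching x^k gives (k+2)(k+1) a_{k+2} = (k^2 - n^2) a_k = (k - 7)(k + 7) a_k. The right side vanishes at k = 7, so the series with the parity of 7 terminates at degree 7.
Standard normalization: leading coefficient of T_n is 2^(n-1), so a_7 = 2^6 = 64. Work downward with a_k = (k+1)(k+2) a_{k+2} / ((k - 7)(k + 7)):
  a_5 = (6)(7)(64) / ((5 - 7)(5 + 7)) = 2688/(-24) = -112
  a_3 = (4)(5)(-112) / ((3 - 7)(3 + 7)) = -2240/(-40) = 56
  a_1 = (2)(3)(56) / ((1 - 7)(1 + 7)) = 336/(-48) = -7
Hence T_7(x) = 64 x^7 - 112 x^5 + 56 x^3 - 7 x.

T_7(x); series = 64 x^7 - 112 x^5 + 56 x^3 - 7 x


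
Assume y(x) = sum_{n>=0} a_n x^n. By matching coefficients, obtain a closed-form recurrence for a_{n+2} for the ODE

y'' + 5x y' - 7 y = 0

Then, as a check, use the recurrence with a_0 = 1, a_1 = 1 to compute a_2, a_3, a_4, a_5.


Substitute y = sum_n a_n x^n.
y''(x) has coefficient (n+2)(n+1) a_{n+2} at x^n;
5 x y'(x) has coefficient 5 n a_n at x^n (shift);
-7 y(x) has coefficient -7 a_n at x^n.
Matching x^n: (n+2)(n+1) a_{n+2} + (5n - 7) a_n = 0.
Thus a_{n+2} = (-5n + 7) / ((n+1)(n+2)) * a_n.

Check with a_0 = 1, a_1 = 1 (apply the recurrence for n = 0, 1, 2, 3): a_0 = 1, a_1 = 1, a_2 = 7/2, a_3 = 1/3, a_4 = -7/8, a_5 = -2/15.

a_(n+2) = (-5n + 7) / ((n+1)(n+2)) * a_n; check: a_0 = 1, a_1 = 1, a_2 = 7/2, a_3 = 1/3, a_4 = -7/8, a_5 = -2/15


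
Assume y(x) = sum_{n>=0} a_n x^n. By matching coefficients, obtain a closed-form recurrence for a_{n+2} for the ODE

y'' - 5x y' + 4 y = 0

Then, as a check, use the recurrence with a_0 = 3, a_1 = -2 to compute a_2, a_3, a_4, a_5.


Substitute y = sum_n a_n x^n.
y''(x) has coefficient (n+2)(n+1) a_{n+2} at x^n;
-5 x y'(x) has coefficient -5 n a_n at x^n (shift);
4 y(x) has coefficient 4 a_n at x^n.
Matching x^n: (n+2)(n+1) a_{n+2} + (-5n + 4) a_n = 0.
Thus a_{n+2} = (5n - 4) / ((n+1)(n+2)) * a_n.

Check with a_0 = 3, a_1 = -2 (apply the recurrence for n = 0, 1, 2, 3): a_0 = 3, a_1 = -2, a_2 = -6, a_3 = -1/3, a_4 = -3, a_5 = -11/60.

a_(n+2) = (5n - 4) / ((n+1)(n+2)) * a_n; check: a_0 = 3, a_1 = -2, a_2 = -6, a_3 = -1/3, a_4 = -3, a_5 = -11/60


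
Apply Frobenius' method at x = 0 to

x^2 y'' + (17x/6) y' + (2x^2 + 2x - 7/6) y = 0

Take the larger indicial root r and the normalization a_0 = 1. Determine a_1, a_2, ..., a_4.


Write in Frobenius form y'' + (p(x)/x) y' + (q(x)/x^2) y = 0:
  p(x) = 17/6,  q(x) = 2x^2 + 2x - 7/6.
Indicial equation: r(r-1) + (17/6) r + (-7/6) = 0 -> roots r_1 = 1/2, r_2 = -7/3.
Take r = r_1 = 1/2. Let y(x) = x^r sum_{n>=0} a_n x^n with a_0 = 1.
Substitute y = x^r sum a_n x^n and match x^{r+n}. The recurrence is
  D(n) a_n + 2 a_{n-1} + 2 a_{n-2} = 0,  where D(n) = (r+n)(r+n-1) + (17/6)(r+n) + (-7/6).
  a_n = [-2 a_{n-1} - 2 a_{n-2}] / D(n).
Since the indicial polynomial factors as (r - r_1)(r - r_2), D(n) = (r_1 + n - r_1)(r_1 + n - r_2) = n(n + 17/6).
Evaluating step by step (a_0 = 1):
  n = 1: D(1) = 1(1 + 17/6) = 23/6; numerator = -2(1) = -2; a_1 = (-2)/(23/6) = -12/23
  n = 2: D(2) = 2(2 + 17/6) = 29/3; numerator = -2(-12/23) - 2(1) = -22/23; a_2 = (-22/23)/(29/3) = -66/667
  n = 3: D(3) = 3(3 + 17/6) = 35/2; numerator = -2(-66/667) - 2(-12/23) = 36/29; a_3 = (36/29)/(35/2) = 72/1015
  n = 4: D(4) = 4(4 + 17/6) = 82/3; numerator = -2(72/1015) - 2(-66/667) = 1308/23345; a_4 = (1308/23345)/(82/3) = 1962/957145

r = 1/2; a_0 = 1; a_1 = -12/23; a_2 = -66/667; a_3 = 72/1015; a_4 = 1962/957145


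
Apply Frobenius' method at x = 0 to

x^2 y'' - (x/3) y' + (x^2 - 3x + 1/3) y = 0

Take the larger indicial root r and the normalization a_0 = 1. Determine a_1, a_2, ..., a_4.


Write in Frobenius form y'' + (p(x)/x) y' + (q(x)/x^2) y = 0:
  p(x) = -1/3,  q(x) = x^2 - 3x + 1/3.
Indicial equation: r(r-1) + (-1/3) r + (1/3) = 0 -> roots r_1 = 1, r_2 = 1/3.
Take r = r_1 = 1. Let y(x) = x^r sum_{n>=0} a_n x^n with a_0 = 1.
Substitute y = x^r sum a_n x^n and match x^{r+n}. The recurrence is
  D(n) a_n - 3 a_{n-1} + 1 a_{n-2} = 0,  where D(n) = (r+n)(r+n-1) + (-1/3)(r+n) + (1/3).
  a_n = [3 a_{n-1} - 1 a_{n-2}] / D(n).
Since the indicial polynomial factors as (r - r_1)(r - r_2), D(n) = (r_1 + n - r_1)(r_1 + n - r_2) = n(n + 2/3).
Evaluating step by step (a_0 = 1):
  n = 1: D(1) = 1(1 + 2/3) = 5/3; numerator = 3(1) = 3; a_1 = (3)/(5/3) = 9/5
  n = 2: D(2) = 2(2 + 2/3) = 16/3; numerator = 3(9/5) - 1(1) = 22/5; a_2 = (22/5)/(16/3) = 33/40
  n = 3: D(3) = 3(3 + 2/3) = 11; numerator = 3(33/40) - 1(9/5) = 27/40; a_3 = (27/40)/(11) = 27/440
  n = 4: D(4) = 4(4 + 2/3) = 56/3; numerator = 3(27/440) - 1(33/40) = -141/220; a_4 = (-141/220)/(56/3) = -423/12320

r = 1; a_0 = 1; a_1 = 9/5; a_2 = 33/40; a_3 = 27/440; a_4 = -423/12320


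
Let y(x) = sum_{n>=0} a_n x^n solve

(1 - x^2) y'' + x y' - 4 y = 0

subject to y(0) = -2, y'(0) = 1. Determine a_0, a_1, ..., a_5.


Ansatz: y(x) = sum_{n>=0} a_n x^n, so y'(x) = sum_{n>=1} n a_n x^(n-1) and y''(x) = sum_{n>=2} n(n-1) a_n x^(n-2).
Substitute into P(x) y'' + Q(x) y' + R(x) y = 0 with P(x) = 1 - x^2, Q(x) = x, R(x) = -4, and match powers of x.
Initial conditions: a_0 = -2, a_1 = 1.
Setting the coefficient of each power of x to zero and solving order by order (substituting the coefficients already found):
  x^0: 2 a_2 - 4 a_0 = 0  ->  2 a_2 = 4 a_0 = -8  ->  a_2 = -4
  x^1: 6 a_3 - 3 a_1 = 0  ->  6 a_3 = 3 a_1 = 3  ->  a_3 = 1/2
  x^2: 12 a_4 - 4 a_2 = 0  ->  12 a_4 = 4 a_2 = -16  ->  a_4 = -4/3
  x^3: 20 a_5 - 7 a_3 = 0  ->  20 a_5 = 7 a_3 = 7/2  ->  a_5 = 7/40
Truncated series: y(x) = -2 + x - 4 x^2 + (1/2) x^3 - (4/3) x^4 + (7/40) x^5 + O(x^6).

a_0 = -2; a_1 = 1; a_2 = -4; a_3 = 1/2; a_4 = -4/3; a_5 = 7/40


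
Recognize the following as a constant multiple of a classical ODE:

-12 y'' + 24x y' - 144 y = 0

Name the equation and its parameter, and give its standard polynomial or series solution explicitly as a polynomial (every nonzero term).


All three coefficients share the factor -12; dividing through by -12 gives  y'' - 2x y' + 12 y = 0.
This matches the Hermite equation y'' - 2x y' + 2n y = 0 with 2n = 12, so n = 6; the polynomial solution is H_6(x).
With y = sum_k a_k x^k, matching x^k gives (k+2)(k+1) a_{k+2} = 2(k - n) a_k = 2(k - 6) a_k. The right side vanishes at k = 6, so the series with the parity of 6 terminates at degree 6.
Standard normalization: leading coefficient of H_n is 2^n, so a_6 = 2^6 = 64. Work downward with a_k = (k+1)(k+2) a_{k+2} / (2(k - n)):
  a_4 = (5)(6)(64) / (2(4 - 6)) = 1920/(-4) = -480
  a_2 = (3)(4)(-480) / (2(2 - 6)) = -5760/(-8) = 720
  a_0 = (1)(2)(720) / (2(0 - 6)) = 1440/(-12) = -120
Hence H_6(x) = 64 x^6 - 480 x^4 + 720 x^2 - 120.

H_6(x); series = 64 x^6 - 480 x^4 + 720 x^2 - 120


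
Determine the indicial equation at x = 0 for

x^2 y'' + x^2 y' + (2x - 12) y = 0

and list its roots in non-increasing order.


Divide by x^2 to reach normal form y'' + P_1(x) y' + P_2(x) y = 0 with P_1(x) = 1 and P_2(x) = 2/x - 12/x^2.
x = 0 is a singular point because the y-coefficient 2/x - 12/x^2 has a pole at x = 0.
It is a regular singular point because x P_1(x) = p(x) = x and x^2 P_2(x) = q(x) = 2x - 12 are polynomials, hence analytic at x = 0.
p(0) = 0,  q(0) = -12.
Indicial equation: r(r-1) + p(0) r + q(0) = 0, i.e. r^2 + (p(0) - 1) r + q(0) = 0, i.e. r^2 - 1 r - 12 = 0.
Discriminant: (-1)^2 - 4(-12) = 49, so r = (1 ± 7)/2.
Solving: r_1 = 4, r_2 = -3.

indicial: r^2 - 1 r - 12 = 0; roots r_1 = 4, r_2 = -3


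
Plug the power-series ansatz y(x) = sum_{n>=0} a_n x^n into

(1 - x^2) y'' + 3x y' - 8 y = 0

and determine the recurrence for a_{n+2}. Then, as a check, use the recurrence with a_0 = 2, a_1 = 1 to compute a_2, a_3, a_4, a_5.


Substitute y = sum_n a_n x^n.
(1 - 1 x^2) y'' contributes (n+2)(n+1) a_{n+2} - n(n-1) a_n at x^n.
3 x y'(x) contributes 3 n a_n at x^n.
-8 y(x) contributes -8 a_n at x^n.
Matching x^n: (n+2)(n+1) a_{n+2} + (-n(n-1) + 3 n - 8) a_n = 0.
Thus a_{n+2} = (n(n-1) - 3 n + 8) / ((n+1)(n+2)) * a_n.

Check with a_0 = 2, a_1 = 1 (apply the recurrence for n = 0, 1, 2, 3): a_0 = 2, a_1 = 1, a_2 = 8, a_3 = 5/6, a_4 = 8/3, a_5 = 5/24.

a_(n+2) = (n(n-1) - 3 n + 8) / ((n+1)(n+2)) * a_n; check: a_0 = 2, a_1 = 1, a_2 = 8, a_3 = 5/6, a_4 = 8/3, a_5 = 5/24


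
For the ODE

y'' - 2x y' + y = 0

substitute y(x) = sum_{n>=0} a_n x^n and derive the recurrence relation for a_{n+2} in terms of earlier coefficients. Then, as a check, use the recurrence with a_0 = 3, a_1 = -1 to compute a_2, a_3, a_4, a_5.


Substitute y = sum_n a_n x^n.
y''(x) has coefficient (n+2)(n+1) a_{n+2} at x^n;
-2 x y'(x) has coefficient -2 n a_n at x^n (shift);
y(x) has coefficient 1 a_n at x^n.
Matching x^n: (n+2)(n+1) a_{n+2} + (-2n + 1) a_n = 0.
Thus a_{n+2} = (2n - 1) / ((n+1)(n+2)) * a_n.

Check with a_0 = 3, a_1 = -1 (apply the recurrence for n = 0, 1, 2, 3): a_0 = 3, a_1 = -1, a_2 = -3/2, a_3 = -1/6, a_4 = -3/8, a_5 = -1/24.

a_(n+2) = (2n - 1) / ((n+1)(n+2)) * a_n; check: a_0 = 3, a_1 = -1, a_2 = -3/2, a_3 = -1/6, a_4 = -3/8, a_5 = -1/24


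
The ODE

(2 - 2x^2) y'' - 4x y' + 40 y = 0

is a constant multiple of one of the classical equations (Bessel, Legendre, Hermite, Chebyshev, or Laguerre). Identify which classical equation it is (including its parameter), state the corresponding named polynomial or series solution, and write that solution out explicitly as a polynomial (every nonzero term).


All three coefficients share the factor 2; dividing through by 2 gives  (1 - x^2) y'' - 2x y' + 20 y = 0.
This matches the Legendre equation (1 - x^2) y'' - 2x y' + n(n+1) y = 0 (note the -2x y' term) with n(n+1) = 20, so n = 4; the polynomial solution is P_4(x).
With y = sum_k a_k x^k, matching x^k gives (k+2)(k+1) a_{k+2} = [k(k+1) - n(n+1)] a_k = (k - 4)(k + 5) a_k. The right side vanishes at k = 4, so the series with the parity of 4 terminates at degree 4.
Standard normalization (P_n(1) = 1): leading coefficient (2n)!/(2^n (n!)^2) = 40320/(16*576) = 35/8, so a_4 = 35/8. Work downward with a_k = (k+1)(k+2) a_{k+2} / ((k - 4)(k + 5)):
  a_2 = (3)(4)(35/8) / ((2 - 4)(2 + 5)) = (105/2)/(-14) = -15/4
  a_0 = (1)(2)(-15/4) / ((0 - 4)(0 + 5)) = (-15/2)/(-20) = 3/8
Hence P_4(x) = 35 x^4/8 - 15 x^2/4 + 3/8.

P_4(x); series = 35 x^4/8 - 15 x^2/4 + 3/8


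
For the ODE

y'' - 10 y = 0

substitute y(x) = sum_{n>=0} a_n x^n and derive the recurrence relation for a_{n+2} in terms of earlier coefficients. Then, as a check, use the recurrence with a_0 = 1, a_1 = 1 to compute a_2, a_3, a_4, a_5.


Substitute y = sum_n a_n x^n into y'' + (const) y = 0.
y''(x) = sum_{n>=0} (n+2)(n+1) a_{n+2} x^n.
The ODE becomes sum_n [(n+2)(n+1) a_{n+2} - 10 a_n] x^n = 0.
Setting each coefficient to zero gives the recurrence:
  (n+2)(n+1) a_{n+2} - 10 a_n = 0,
  a_{n+2} = 10 / ((n+1)(n+2)) a_n.

Check with a_0 = 1, a_1 = 1 (apply the recurrence for n = 0, 1, 2, 3): a_0 = 1, a_1 = 1, a_2 = 5, a_3 = 5/3, a_4 = 25/6, a_5 = 5/6.

a_{n+2} = 10/((n+1)(n+2)) * a_n; check: a_0 = 1, a_1 = 1, a_2 = 5, a_3 = 5/3, a_4 = 25/6, a_5 = 5/6


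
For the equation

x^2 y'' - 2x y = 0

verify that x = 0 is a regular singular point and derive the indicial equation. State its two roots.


Divide by x^2 to reach normal form y'' + P_1(x) y' + P_2(x) y = 0 with P_1(x) = 0 and P_2(x) = -2/x.
x = 0 is a singular point because the y-coefficient -2/x has a pole at x = 0.
It is a regular singular point because x P_1(x) = p(x) = 0 and x^2 P_2(x) = q(x) = -2x are polynomials, hence analytic at x = 0.
p(0) = 0,  q(0) = 0.
Indicial equation: r(r-1) + p(0) r + q(0) = 0, i.e. r^2 + (p(0) - 1) r + q(0) = 0, i.e. r^2 - 1 r = 0.
Discriminant: (-1)^2 - 4(0) = 1, so r = (1 ± 1)/2.
Solving: r_1 = 1, r_2 = 0.

indicial: r^2 - 1 r = 0; roots r_1 = 1, r_2 = 0


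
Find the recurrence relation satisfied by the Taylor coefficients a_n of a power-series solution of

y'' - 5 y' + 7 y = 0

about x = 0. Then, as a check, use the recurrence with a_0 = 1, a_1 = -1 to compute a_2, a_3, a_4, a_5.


Substitute y = sum_n a_n x^n.
y''(x) has coefficient (n+2)(n+1) a_{n+2} at x^n;
-5 y'(x) has coefficient -5 (n+1) a_{n+1} at x^n;
7 y(x) has coefficient 7 a_n at x^n.
Matching x^n: (n+2)(n+1) a_{n+2} - 5 (n+1) a_{n+1} + 7 a_n = 0.
Thus a_{n+2} = [5 (n+1) a_{n+1} - 7 a_n] / ((n+1)(n+2)).

Check with a_0 = 1, a_1 = -1 (apply the recurrence for n = 0, 1, 2, 3): a_0 = 1, a_1 = -1, a_2 = -6, a_3 = -53/6, a_4 = -181/24, a_5 = -89/20.

a_(n+2) = [5 (n+1) a_(n+1) - 7 a_n] / ((n+1)(n+2)); check: a_0 = 1, a_1 = -1, a_2 = -6, a_3 = -53/6, a_4 = -181/24, a_5 = -89/20


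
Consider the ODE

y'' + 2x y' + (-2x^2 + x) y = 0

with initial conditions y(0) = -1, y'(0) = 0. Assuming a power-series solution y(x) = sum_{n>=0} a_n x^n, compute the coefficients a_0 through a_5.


Ansatz: y(x) = sum_{n>=0} a_n x^n, so y'(x) = sum_{n>=1} n a_n x^(n-1) and y''(x) = sum_{n>=2} n(n-1) a_n x^(n-2).
Substitute into P(x) y'' + Q(x) y' + R(x) y = 0 with P(x) = 1, Q(x) = 2x, R(x) = -2x^2 + x, and match powers of x.
Initial conditions: a_0 = -1, a_1 = 0.
Setting the coefficient of each power of x to zero and solving order by order (substituting the coefficients already found):
  x^0: 2 a_2 = 0  ->  a_2 = 0
  x^1: 6 a_3 + 2 a_1 + a_0 = 0  ->  6 a_3 = -2 a_1 - a_0 = 1  ->  a_3 = 1/6
  x^2: 12 a_4 + 4 a_2 + a_1 - 2 a_0 = 0  ->  12 a_4 = -4 a_2 - a_1 + 2 a_0 = -2  ->  a_4 = -1/6
  x^3: 20 a_5 + 6 a_3 + a_2 - 2 a_1 = 0  ->  20 a_5 = -6 a_3 - a_2 + 2 a_1 = -1  ->  a_5 = -1/20
Truncated series: y(x) = -1 + (1/6) x^3 - (1/6) x^4 - (1/20) x^5 + O(x^6).

a_0 = -1; a_1 = 0; a_2 = 0; a_3 = 1/6; a_4 = -1/6; a_5 = -1/20


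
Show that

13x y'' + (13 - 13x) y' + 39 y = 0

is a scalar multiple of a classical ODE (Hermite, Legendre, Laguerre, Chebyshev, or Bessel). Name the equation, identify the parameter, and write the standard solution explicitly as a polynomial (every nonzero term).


All three coefficients share the factor 13; dividing through by 13 gives  x y'' + (1 - x) y' + 3 y = 0.
This matches the Laguerre equation x y'' + (1 - x) y' + n y = 0 with n = 3; the polynomial solution is L_3(x).
With y = sum_k a_k x^k, matching x^k gives (k+1)k a_{k+1} + (k+1) a_{k+1} - k a_k + n a_k = 0, i.e. (k+1)^2 a_{k+1} = (k - n) a_k = (k - 3) a_k. The right side vanishes at k = 3, so the series terminates at degree 3.
Standard normalization L_n(0) = 1 gives a_0 = 1. Work upward with a_{k+1} = (k - 3) a_k / (k+1)^2:
  a_1 = (0 - 3)(1) / 1^2 = -3/1 = -3
  a_2 = (1 - 3)(-3) / 2^2 = 6/4 = 3/2
  a_3 = (2 - 3)(3/2) / 3^2 = (-3/2)/9 = -1/6
Hence L_3(x) = -x^3/6 + 3 x^2/2 - 3 x + 1.

L_3(x); series = -x^3/6 + 3 x^2/2 - 3 x + 1


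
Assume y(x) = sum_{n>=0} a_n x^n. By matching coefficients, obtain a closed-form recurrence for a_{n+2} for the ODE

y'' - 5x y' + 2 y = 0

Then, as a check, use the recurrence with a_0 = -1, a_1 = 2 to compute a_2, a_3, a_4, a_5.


Substitute y = sum_n a_n x^n.
y''(x) has coefficient (n+2)(n+1) a_{n+2} at x^n;
-5 x y'(x) has coefficient -5 n a_n at x^n (shift);
2 y(x) has coefficient 2 a_n at x^n.
Matching x^n: (n+2)(n+1) a_{n+2} + (-5n + 2) a_n = 0.
Thus a_{n+2} = (5n - 2) / ((n+1)(n+2)) * a_n.

Check with a_0 = -1, a_1 = 2 (apply the recurrence for n = 0, 1, 2, 3): a_0 = -1, a_1 = 2, a_2 = 1, a_3 = 1, a_4 = 2/3, a_5 = 13/20.

a_(n+2) = (5n - 2) / ((n+1)(n+2)) * a_n; check: a_0 = -1, a_1 = 2, a_2 = 1, a_3 = 1, a_4 = 2/3, a_5 = 13/20


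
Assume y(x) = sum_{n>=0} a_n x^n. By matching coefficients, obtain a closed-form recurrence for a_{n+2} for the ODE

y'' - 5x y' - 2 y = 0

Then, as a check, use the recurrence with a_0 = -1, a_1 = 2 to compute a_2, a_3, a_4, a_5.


Substitute y = sum_n a_n x^n.
y''(x) has coefficient (n+2)(n+1) a_{n+2} at x^n;
-5 x y'(x) has coefficient -5 n a_n at x^n (shift);
-2 y(x) has coefficient -2 a_n at x^n.
Matching x^n: (n+2)(n+1) a_{n+2} + (-5n - 2) a_n = 0.
Thus a_{n+2} = (5n + 2) / ((n+1)(n+2)) * a_n.

Check with a_0 = -1, a_1 = 2 (apply the recurrence for n = 0, 1, 2, 3): a_0 = -1, a_1 = 2, a_2 = -1, a_3 = 7/3, a_4 = -1, a_5 = 119/60.

a_(n+2) = (5n + 2) / ((n+1)(n+2)) * a_n; check: a_0 = -1, a_1 = 2, a_2 = -1, a_3 = 7/3, a_4 = -1, a_5 = 119/60


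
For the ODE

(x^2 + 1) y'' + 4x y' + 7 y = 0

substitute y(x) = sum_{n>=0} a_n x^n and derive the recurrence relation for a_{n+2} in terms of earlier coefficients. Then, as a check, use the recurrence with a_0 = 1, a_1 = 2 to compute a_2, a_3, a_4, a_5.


Substitute y = sum_n a_n x^n.
(1 + 1 x^2) y'' contributes (n+2)(n+1) a_{n+2} + n(n-1) a_n at x^n.
4 x y'(x) contributes 4 n a_n at x^n.
7 y(x) contributes 7 a_n at x^n.
Matching x^n: (n+2)(n+1) a_{n+2} + (n(n-1) + 4 n + 7) a_n = 0.
Thus a_{n+2} = (-n(n-1) - 4 n - 7) / ((n+1)(n+2)) * a_n.

Check with a_0 = 1, a_1 = 2 (apply the recurrence for n = 0, 1, 2, 3): a_0 = 1, a_1 = 2, a_2 = -7/2, a_3 = -11/3, a_4 = 119/24, a_5 = 55/12.

a_(n+2) = (-n(n-1) - 4 n - 7) / ((n+1)(n+2)) * a_n; check: a_0 = 1, a_1 = 2, a_2 = -7/2, a_3 = -11/3, a_4 = 119/24, a_5 = 55/12


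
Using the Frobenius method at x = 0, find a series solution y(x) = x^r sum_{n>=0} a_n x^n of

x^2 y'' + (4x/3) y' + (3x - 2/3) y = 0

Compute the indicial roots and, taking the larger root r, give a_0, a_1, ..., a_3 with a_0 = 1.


Write in Frobenius form y'' + (p(x)/x) y' + (q(x)/x^2) y = 0:
  p(x) = 4/3,  q(x) = 3x - 2/3.
Indicial equation: r(r-1) + (4/3) r + (-2/3) = 0 -> roots r_1 = 2/3, r_2 = -1.
Take r = r_1 = 2/3. Let y(x) = x^r sum_{n>=0} a_n x^n with a_0 = 1.
Substitute y = x^r sum a_n x^n and match x^{r+n}. The recurrence is
  D(n) a_n + 3 a_{n-1} = 0,  where D(n) = (r+n)(r+n-1) + (4/3)(r+n) + (-2/3).
  a_n = -3 / D(n) * a_{n-1}.
Since the indicial polynomial factors as (r - r_1)(r - r_2), D(n) = (r_1 + n - r_1)(r_1 + n - r_2) = n(n + 5/3).
Evaluating step by step (a_0 = 1):
  n = 1: D(1) = 1(1 + 5/3) = 8/3; numerator = -3(1) = -3; a_1 = (-3)/(8/3) = -9/8
  n = 2: D(2) = 2(2 + 5/3) = 22/3; numerator = -3(-9/8) = 27/8; a_2 = (27/8)/(22/3) = 81/176
  n = 3: D(3) = 3(3 + 5/3) = 14; numerator = -3(81/176) = -243/176; a_3 = (-243/176)/(14) = -243/2464

r = 2/3; a_0 = 1; a_1 = -9/8; a_2 = 81/176; a_3 = -243/2464


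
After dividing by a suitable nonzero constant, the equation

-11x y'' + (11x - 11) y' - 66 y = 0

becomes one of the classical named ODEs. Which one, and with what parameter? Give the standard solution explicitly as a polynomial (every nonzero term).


All three coefficients share the factor -11; dividing through by -11 gives  x y'' + (1 - x) y' + 6 y = 0.
This matches the Laguerre equation x y'' + (1 - x) y' + n y = 0 with n = 6; the polynomial solution is L_6(x).
With y = sum_k a_k x^k, matching x^k gives (k+1)k a_{k+1} + (k+1) a_{k+1} - k a_k + n a_k = 0, i.e. (k+1)^2 a_{k+1} = (k - n) a_k = (k - 6) a_k. The right side vanishes at k = 6, so the series terminates at degree 6.
Standard normalization L_n(0) = 1 gives a_0 = 1. Work upward with a_{k+1} = (k - 6) a_k / (k+1)^2:
  a_1 = (0 - 6)(1) / 1^2 = -6/1 = -6
  a_2 = (1 - 6)(-6) / 2^2 = 30/4 = 15/2
  a_3 = (2 - 6)(15/2) / 3^2 = -30/9 = -10/3
  a_4 = (3 - 6)(-10/3) / 4^2 = 10/16 = 5/8
  a_5 = (4 - 6)(5/8) / 5^2 = (-5/4)/25 = -1/20
  a_6 = (5 - 6)(-1/20) / 6^2 = (1/20)/36 = 1/720
Hence L_6(x) = x^6/720 - x^5/20 + 5 x^4/8 - 10 x^3/3 + 15 x^2/2 - 6 x + 1.

L_6(x); series = x^6/720 - x^5/20 + 5 x^4/8 - 10 x^3/3 + 15 x^2/2 - 6 x + 1


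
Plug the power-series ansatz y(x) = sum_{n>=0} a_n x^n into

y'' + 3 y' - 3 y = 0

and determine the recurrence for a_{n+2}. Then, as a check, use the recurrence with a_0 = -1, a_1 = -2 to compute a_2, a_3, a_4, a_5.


Substitute y = sum_n a_n x^n.
y''(x) has coefficient (n+2)(n+1) a_{n+2} at x^n;
3 y'(x) has coefficient 3 (n+1) a_{n+1} at x^n;
-3 y(x) has coefficient -3 a_n at x^n.
Matching x^n: (n+2)(n+1) a_{n+2} + 3 (n+1) a_{n+1} - 3 a_n = 0.
Thus a_{n+2} = [-3 (n+1) a_{n+1} + 3 a_n] / ((n+1)(n+2)).

Check with a_0 = -1, a_1 = -2 (apply the recurrence for n = 0, 1, 2, 3): a_0 = -1, a_1 = -2, a_2 = 3/2, a_3 = -5/2, a_4 = 9/4, a_5 = -69/40.

a_(n+2) = [-3 (n+1) a_(n+1) + 3 a_n] / ((n+1)(n+2)); check: a_0 = -1, a_1 = -2, a_2 = 3/2, a_3 = -5/2, a_4 = 9/4, a_5 = -69/40
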